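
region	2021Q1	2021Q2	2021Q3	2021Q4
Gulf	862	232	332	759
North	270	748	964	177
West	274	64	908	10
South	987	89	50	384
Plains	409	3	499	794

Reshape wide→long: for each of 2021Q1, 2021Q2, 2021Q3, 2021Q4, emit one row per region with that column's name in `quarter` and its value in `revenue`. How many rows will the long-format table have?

20

5 region values × 4 melted columns = 20 rows.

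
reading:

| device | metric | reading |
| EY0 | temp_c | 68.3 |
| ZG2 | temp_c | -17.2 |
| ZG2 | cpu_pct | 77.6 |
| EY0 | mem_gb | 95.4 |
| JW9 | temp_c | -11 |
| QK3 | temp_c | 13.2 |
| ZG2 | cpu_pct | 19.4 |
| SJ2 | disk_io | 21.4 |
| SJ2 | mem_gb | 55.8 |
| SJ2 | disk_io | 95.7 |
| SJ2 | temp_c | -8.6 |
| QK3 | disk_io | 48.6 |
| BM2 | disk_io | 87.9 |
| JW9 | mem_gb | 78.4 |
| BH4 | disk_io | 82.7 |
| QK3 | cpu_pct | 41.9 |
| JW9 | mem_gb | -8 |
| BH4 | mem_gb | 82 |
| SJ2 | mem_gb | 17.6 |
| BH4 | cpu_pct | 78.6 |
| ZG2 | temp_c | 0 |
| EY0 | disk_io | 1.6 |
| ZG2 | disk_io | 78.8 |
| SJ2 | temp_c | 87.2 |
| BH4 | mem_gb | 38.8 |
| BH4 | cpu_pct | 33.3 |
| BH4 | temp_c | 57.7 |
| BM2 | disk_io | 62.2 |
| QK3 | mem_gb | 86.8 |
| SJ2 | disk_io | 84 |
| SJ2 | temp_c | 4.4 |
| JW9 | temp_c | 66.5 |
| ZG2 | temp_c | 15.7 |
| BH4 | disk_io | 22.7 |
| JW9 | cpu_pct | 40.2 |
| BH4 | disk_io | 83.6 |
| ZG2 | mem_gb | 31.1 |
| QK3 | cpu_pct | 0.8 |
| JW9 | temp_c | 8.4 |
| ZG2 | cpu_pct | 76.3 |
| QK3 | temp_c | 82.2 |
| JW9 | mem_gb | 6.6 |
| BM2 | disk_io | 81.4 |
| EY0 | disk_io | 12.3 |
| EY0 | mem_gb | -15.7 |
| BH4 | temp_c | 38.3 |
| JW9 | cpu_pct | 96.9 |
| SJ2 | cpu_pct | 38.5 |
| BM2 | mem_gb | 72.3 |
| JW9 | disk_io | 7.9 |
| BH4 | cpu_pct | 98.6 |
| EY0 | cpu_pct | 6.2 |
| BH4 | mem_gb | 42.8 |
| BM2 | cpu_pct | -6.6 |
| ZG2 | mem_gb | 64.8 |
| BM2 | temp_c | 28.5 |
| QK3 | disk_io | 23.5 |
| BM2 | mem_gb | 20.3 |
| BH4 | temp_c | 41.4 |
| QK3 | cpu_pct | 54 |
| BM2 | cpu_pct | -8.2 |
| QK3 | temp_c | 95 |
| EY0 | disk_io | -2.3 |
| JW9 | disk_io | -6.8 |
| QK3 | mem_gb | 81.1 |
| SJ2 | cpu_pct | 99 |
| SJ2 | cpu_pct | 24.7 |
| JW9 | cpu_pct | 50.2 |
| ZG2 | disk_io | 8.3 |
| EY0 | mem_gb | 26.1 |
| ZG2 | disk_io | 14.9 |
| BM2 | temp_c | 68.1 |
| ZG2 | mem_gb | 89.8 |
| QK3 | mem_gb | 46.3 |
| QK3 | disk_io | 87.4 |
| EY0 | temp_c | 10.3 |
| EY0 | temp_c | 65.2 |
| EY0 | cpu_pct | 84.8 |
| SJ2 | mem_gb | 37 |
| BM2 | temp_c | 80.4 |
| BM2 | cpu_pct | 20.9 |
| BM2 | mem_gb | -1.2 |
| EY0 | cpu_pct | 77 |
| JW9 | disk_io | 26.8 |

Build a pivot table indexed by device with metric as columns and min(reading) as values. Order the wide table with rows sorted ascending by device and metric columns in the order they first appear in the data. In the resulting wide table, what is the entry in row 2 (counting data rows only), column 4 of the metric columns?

With rows sorted ascending by device, row 2 is device=BM2. metric columns in first-appearance order: temp_c, cpu_pct, mem_gb, disk_io; column 4 is disk_io.
Long rows with device=BM2, metric=disk_io: min(87.9, 62.2, 81.4) = 62.2.

62.2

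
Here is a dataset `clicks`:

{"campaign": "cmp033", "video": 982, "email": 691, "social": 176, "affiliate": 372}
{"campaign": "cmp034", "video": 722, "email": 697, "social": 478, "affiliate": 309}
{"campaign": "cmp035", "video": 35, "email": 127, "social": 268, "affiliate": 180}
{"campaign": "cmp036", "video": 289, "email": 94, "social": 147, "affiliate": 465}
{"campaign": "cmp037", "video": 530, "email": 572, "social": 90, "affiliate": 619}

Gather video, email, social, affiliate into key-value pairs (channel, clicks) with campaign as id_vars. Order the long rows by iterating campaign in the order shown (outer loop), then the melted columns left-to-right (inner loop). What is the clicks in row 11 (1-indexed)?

20 rows total (5 × 4). Row 11: index ⌊(11-1)/4⌋ = 2 into campaign → cmp035; (11-1) mod 4 = 2 into the melted columns → social.
So row 11 is (cmp035, social, 268); clicks = 268.

268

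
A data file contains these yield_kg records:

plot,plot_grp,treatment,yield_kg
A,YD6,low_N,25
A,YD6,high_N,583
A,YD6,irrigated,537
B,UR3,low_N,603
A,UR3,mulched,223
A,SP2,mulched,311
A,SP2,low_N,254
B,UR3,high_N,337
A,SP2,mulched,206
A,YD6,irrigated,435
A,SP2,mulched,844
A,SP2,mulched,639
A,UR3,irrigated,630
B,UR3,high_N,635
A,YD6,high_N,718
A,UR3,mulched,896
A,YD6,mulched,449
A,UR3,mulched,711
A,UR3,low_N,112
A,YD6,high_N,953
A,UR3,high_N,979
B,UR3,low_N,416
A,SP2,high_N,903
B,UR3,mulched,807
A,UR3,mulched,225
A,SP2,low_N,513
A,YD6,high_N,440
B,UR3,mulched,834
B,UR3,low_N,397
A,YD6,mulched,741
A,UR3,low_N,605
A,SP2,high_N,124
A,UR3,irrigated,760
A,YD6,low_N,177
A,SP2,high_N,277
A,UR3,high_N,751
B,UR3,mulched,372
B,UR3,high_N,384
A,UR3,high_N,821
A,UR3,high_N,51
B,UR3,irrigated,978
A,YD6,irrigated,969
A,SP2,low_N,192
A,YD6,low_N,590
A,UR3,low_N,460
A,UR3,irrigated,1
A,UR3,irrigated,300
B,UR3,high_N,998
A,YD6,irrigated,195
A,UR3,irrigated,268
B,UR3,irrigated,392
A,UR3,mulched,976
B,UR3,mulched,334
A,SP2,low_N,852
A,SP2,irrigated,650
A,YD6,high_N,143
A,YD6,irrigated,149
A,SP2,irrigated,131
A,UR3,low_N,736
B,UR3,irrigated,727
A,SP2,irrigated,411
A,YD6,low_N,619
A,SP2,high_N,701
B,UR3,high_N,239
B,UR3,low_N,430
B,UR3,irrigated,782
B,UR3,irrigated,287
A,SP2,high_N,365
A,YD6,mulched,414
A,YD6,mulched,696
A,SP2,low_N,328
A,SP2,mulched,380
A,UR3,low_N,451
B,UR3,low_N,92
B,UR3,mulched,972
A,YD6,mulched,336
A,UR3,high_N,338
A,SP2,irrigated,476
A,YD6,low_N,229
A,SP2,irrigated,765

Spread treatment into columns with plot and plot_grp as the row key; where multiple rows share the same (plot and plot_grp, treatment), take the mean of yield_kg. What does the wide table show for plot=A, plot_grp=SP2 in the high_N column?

474

Rows with plot=A, plot_grp=SP2 and treatment=high_N: yield_kg values are 903, 124, 277, 701, 365.
(903 + 124 + 277 + 701 + 365) / 5 = 474.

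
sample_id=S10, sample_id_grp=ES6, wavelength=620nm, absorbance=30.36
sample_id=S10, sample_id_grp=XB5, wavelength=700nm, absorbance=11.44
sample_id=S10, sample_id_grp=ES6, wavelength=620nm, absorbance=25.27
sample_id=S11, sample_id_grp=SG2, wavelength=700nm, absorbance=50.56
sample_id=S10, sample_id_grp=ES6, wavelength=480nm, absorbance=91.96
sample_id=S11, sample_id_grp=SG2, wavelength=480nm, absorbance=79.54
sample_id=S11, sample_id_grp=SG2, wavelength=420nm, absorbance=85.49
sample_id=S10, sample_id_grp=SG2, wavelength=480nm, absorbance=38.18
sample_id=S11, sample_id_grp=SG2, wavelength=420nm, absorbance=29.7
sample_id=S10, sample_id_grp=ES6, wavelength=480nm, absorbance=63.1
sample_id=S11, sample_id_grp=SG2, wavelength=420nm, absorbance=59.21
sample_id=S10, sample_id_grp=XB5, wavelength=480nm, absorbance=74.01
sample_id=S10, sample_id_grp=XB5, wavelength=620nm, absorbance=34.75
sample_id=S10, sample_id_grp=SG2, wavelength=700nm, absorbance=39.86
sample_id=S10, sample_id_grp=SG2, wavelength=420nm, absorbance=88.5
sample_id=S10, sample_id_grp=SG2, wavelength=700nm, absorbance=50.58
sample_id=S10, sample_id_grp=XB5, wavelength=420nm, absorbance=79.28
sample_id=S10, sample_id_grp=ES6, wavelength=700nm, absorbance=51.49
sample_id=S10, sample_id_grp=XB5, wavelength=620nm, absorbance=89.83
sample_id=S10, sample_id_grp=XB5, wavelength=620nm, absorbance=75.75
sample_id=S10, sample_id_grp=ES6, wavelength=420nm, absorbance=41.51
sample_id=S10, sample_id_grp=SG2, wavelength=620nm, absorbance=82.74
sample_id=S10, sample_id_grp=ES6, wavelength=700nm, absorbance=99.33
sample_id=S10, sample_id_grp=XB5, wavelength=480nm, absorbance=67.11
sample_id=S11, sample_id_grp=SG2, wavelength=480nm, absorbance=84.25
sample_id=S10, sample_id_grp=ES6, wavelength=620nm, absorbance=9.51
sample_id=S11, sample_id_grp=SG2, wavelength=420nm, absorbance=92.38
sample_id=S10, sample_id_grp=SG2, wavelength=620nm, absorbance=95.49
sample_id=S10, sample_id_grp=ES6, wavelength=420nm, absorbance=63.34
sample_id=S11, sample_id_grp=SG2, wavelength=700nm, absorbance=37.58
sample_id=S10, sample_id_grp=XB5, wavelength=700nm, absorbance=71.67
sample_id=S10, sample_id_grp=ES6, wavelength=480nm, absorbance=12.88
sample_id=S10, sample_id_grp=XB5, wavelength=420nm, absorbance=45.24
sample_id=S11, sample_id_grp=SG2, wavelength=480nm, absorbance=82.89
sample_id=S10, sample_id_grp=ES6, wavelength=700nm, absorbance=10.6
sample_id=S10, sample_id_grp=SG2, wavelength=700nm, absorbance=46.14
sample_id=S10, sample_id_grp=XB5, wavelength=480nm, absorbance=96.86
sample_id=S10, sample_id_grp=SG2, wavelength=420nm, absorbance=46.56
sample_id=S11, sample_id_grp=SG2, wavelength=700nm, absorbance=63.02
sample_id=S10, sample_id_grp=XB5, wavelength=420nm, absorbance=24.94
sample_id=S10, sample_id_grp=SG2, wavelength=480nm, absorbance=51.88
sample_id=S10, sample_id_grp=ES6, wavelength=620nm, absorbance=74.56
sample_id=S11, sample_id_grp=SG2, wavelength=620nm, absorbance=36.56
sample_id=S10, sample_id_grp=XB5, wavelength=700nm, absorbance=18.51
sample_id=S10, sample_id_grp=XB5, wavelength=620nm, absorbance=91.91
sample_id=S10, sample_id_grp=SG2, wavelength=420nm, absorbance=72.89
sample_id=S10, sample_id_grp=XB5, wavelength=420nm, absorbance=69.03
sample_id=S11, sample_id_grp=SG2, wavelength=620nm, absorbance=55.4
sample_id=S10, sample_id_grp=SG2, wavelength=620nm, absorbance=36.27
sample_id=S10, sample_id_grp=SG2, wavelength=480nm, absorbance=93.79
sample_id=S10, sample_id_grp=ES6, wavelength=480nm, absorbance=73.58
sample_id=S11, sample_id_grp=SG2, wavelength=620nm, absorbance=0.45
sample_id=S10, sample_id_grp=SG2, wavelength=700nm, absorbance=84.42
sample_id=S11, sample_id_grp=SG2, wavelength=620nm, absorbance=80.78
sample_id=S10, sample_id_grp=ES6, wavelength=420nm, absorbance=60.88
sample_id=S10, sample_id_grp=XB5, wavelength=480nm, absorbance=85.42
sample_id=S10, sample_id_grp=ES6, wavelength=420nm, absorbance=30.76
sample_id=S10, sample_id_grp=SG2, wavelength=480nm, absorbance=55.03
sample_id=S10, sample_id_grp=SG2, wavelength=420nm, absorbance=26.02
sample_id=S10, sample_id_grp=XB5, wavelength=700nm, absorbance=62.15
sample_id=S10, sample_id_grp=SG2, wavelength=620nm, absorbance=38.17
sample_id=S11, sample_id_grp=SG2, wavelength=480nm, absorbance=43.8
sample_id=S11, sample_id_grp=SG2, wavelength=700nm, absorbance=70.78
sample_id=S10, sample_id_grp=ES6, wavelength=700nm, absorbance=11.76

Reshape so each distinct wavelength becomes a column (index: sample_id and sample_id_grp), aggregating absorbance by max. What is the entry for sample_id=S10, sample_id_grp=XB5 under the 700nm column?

71.67

Rows with sample_id=S10, sample_id_grp=XB5 and wavelength=700nm: absorbance values are 11.44, 71.67, 18.51, 62.15.
max(11.44, 71.67, 18.51, 62.15) = 71.67.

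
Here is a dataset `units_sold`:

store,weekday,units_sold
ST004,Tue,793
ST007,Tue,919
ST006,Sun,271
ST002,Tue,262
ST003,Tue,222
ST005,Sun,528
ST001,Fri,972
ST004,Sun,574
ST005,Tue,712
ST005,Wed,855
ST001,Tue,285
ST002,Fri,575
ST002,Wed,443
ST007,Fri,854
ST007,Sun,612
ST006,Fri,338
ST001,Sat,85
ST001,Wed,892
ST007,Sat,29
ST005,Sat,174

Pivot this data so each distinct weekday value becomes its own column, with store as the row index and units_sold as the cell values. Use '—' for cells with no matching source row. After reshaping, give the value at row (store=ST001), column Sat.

The long row with store=ST001, weekday=Sat has units_sold=85.

85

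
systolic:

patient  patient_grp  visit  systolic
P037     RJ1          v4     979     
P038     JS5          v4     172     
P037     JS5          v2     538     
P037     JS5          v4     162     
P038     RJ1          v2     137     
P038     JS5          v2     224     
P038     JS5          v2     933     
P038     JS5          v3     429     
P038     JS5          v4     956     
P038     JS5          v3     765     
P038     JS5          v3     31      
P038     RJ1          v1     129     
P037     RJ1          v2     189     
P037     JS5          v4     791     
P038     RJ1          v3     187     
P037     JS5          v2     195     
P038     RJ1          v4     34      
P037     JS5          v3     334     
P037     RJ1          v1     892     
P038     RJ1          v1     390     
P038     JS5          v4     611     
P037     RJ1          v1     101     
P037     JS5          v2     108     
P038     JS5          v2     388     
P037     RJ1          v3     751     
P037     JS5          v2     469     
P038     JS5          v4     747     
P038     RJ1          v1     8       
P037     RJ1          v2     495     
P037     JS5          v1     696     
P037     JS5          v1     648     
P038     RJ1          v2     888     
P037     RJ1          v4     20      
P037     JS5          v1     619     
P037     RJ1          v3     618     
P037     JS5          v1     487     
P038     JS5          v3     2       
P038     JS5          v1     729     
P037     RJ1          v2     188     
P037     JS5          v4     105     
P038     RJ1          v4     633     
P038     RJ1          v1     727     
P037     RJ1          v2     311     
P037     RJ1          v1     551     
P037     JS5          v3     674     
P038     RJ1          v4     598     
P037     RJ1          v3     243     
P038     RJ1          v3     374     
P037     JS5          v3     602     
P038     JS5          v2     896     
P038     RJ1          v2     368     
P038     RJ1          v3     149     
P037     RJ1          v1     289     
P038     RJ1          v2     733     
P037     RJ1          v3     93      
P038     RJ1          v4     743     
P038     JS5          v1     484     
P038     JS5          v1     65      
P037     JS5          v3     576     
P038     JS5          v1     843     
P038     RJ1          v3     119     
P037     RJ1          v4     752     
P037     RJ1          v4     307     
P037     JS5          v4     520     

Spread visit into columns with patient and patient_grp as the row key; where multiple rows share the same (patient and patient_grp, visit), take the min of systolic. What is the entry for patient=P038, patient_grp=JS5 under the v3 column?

Rows with patient=P038, patient_grp=JS5 and visit=v3: systolic values are 429, 765, 31, 2.
min(429, 765, 31, 2) = 2.

2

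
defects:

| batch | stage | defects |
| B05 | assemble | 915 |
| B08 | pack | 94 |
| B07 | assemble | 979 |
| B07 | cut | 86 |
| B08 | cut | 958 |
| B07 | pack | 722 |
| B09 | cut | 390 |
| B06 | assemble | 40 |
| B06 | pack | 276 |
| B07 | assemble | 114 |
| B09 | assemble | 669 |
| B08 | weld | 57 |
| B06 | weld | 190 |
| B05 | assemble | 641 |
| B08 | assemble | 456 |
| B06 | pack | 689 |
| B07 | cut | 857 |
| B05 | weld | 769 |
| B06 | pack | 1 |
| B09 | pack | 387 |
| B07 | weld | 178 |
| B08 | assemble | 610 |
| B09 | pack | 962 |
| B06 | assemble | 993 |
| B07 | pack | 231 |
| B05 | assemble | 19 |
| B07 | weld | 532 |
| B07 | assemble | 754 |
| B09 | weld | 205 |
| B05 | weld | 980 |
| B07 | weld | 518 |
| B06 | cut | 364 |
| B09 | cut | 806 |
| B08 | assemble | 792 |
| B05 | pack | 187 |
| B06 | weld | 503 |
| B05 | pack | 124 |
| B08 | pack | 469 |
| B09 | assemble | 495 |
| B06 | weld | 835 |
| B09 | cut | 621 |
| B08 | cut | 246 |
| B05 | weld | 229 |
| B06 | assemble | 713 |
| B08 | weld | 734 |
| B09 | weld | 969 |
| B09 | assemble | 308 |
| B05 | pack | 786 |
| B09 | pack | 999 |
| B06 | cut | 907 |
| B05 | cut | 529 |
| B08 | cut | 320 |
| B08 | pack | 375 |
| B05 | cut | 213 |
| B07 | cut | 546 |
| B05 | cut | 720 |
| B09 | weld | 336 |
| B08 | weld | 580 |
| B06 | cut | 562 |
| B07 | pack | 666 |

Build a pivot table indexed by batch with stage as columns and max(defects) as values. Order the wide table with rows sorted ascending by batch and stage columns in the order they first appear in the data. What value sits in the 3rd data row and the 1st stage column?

979

With rows sorted ascending by batch, row 3 is batch=B07. stage columns in first-appearance order: assemble, pack, cut, weld; column 1 is assemble.
Long rows with batch=B07, stage=assemble: max(979, 114, 754) = 979.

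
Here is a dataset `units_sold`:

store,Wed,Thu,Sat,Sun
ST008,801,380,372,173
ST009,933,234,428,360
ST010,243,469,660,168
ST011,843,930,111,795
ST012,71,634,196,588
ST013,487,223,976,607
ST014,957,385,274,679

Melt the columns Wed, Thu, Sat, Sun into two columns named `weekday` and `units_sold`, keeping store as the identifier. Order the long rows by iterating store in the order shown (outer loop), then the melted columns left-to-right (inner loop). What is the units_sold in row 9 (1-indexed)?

243

28 rows total (7 × 4). Row 9: index ⌊(9-1)/4⌋ = 2 into store → ST010; (9-1) mod 4 = 0 into the melted columns → Wed.
So row 9 is (ST010, Wed, 243); units_sold = 243.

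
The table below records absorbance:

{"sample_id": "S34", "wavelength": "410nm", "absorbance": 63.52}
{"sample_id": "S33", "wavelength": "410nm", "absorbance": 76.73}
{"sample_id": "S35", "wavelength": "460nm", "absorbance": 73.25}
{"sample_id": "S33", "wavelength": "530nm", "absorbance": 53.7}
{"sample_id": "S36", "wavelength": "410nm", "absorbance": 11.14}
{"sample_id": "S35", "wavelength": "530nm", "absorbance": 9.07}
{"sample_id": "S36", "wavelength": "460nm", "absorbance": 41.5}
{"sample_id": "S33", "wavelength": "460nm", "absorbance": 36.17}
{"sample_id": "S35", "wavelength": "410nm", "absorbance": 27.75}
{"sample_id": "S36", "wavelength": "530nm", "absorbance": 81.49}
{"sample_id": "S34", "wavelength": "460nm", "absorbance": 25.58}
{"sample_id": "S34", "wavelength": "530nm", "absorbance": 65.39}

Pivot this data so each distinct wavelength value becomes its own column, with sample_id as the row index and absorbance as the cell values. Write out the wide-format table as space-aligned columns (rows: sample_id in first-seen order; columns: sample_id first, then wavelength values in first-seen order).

sample_id  410nm  460nm  530nm
S34        63.52  25.58  65.39
S33        76.73  36.17  53.7 
S35        27.75  73.25  9.07 
S36        11.14  41.5   81.49

Columns: sample_id plus the 3 distinct wavelength values (410nm, 460nm, 530nm).
For example, row S34 column 410nm takes absorbance=63.52 from the long row (S34, 410nm).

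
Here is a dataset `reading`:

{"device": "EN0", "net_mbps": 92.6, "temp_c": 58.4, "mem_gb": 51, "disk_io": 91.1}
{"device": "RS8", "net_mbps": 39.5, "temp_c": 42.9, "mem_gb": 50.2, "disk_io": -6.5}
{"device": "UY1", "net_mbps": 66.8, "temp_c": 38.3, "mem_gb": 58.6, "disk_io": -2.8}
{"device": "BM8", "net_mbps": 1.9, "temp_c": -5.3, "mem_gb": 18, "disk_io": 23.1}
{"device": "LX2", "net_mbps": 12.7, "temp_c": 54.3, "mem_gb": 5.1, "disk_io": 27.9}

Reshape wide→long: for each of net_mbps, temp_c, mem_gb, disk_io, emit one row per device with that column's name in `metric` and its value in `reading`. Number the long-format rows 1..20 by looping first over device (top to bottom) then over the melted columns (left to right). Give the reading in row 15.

20 rows total (5 × 4). Row 15: index ⌊(15-1)/4⌋ = 3 into device → BM8; (15-1) mod 4 = 2 into the melted columns → mem_gb.
So row 15 is (BM8, mem_gb, 18); reading = 18.

18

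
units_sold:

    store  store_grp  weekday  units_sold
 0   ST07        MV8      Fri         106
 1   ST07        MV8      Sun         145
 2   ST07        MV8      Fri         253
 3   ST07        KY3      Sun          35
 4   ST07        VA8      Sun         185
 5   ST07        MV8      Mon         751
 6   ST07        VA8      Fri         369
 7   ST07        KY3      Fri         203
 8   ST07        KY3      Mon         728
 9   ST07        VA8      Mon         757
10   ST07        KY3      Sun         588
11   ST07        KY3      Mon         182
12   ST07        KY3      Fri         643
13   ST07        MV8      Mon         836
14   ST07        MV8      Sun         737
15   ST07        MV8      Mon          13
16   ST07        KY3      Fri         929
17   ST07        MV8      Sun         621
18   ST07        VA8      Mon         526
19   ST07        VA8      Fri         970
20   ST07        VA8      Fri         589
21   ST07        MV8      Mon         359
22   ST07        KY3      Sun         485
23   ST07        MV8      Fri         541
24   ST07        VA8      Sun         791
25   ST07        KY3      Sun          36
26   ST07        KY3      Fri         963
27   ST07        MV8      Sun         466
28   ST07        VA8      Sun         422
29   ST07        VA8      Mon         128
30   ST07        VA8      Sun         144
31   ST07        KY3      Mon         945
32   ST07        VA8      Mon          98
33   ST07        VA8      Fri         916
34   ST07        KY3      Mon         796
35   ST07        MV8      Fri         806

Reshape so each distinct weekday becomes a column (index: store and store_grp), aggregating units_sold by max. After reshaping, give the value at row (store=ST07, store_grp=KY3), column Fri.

Rows with store=ST07, store_grp=KY3 and weekday=Fri: units_sold values are 203, 643, 929, 963.
max(203, 643, 929, 963) = 963.

963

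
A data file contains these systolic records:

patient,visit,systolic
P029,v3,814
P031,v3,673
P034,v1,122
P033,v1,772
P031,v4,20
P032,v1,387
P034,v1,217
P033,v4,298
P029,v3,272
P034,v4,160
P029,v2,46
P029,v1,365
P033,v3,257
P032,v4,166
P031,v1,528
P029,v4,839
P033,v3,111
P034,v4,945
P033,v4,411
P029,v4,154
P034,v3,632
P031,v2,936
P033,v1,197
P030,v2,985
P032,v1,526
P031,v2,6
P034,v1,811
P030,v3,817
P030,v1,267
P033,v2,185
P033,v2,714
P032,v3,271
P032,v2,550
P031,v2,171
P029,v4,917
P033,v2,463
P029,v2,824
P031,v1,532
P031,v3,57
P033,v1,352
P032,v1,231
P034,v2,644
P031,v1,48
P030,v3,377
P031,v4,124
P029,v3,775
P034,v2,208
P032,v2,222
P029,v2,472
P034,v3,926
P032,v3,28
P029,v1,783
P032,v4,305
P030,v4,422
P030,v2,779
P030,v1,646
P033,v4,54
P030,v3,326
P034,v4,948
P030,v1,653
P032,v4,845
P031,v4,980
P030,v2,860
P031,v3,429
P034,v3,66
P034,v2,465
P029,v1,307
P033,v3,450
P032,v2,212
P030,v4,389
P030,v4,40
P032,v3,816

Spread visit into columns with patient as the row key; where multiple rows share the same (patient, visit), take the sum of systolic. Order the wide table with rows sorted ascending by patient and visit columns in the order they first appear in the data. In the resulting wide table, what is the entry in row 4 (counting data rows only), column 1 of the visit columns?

1115

With rows sorted ascending by patient, row 4 is patient=P032. visit columns in first-appearance order: v3, v1, v4, v2; column 1 is v3.
Long rows with patient=P032, visit=v3: 271 + 28 + 816 = 1115.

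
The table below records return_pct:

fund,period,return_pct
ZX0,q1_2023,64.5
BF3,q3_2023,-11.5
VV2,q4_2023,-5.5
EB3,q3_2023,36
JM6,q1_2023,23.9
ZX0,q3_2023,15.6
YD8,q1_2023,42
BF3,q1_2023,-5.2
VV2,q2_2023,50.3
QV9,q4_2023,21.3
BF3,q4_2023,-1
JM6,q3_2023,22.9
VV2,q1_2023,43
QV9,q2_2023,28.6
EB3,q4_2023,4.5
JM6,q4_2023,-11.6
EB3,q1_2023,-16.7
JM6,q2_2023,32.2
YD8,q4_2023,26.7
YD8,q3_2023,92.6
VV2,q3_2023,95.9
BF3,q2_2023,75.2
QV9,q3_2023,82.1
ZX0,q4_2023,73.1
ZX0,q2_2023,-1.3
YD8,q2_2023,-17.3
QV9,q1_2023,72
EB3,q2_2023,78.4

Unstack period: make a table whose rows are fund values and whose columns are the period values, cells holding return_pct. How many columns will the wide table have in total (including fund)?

5

1 column for fund plus 4 distinct period values → 5 columns.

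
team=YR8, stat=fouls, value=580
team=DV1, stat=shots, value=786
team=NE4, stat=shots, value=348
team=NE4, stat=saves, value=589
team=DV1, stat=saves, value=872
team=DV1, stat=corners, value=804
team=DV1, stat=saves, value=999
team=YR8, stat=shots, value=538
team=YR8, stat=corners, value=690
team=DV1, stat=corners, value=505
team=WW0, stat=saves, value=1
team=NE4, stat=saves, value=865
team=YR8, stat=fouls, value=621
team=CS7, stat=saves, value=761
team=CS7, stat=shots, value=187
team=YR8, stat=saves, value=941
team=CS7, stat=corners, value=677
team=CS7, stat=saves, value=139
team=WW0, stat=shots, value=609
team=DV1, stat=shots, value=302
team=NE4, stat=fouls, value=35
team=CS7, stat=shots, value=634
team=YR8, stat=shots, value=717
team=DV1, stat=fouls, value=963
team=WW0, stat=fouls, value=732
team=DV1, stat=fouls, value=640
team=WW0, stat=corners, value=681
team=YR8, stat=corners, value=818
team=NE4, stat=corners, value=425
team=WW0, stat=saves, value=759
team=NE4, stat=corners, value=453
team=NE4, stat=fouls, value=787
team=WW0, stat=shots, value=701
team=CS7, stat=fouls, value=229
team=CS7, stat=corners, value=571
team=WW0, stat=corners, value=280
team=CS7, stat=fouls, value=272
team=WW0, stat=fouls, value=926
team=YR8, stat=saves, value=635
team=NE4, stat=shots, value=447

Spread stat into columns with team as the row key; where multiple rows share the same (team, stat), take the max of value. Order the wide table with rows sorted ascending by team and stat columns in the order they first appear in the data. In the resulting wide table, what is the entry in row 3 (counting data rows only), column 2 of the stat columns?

447

With rows sorted ascending by team, row 3 is team=NE4. stat columns in first-appearance order: fouls, shots, saves, corners; column 2 is shots.
Long rows with team=NE4, stat=shots: max(348, 447) = 447.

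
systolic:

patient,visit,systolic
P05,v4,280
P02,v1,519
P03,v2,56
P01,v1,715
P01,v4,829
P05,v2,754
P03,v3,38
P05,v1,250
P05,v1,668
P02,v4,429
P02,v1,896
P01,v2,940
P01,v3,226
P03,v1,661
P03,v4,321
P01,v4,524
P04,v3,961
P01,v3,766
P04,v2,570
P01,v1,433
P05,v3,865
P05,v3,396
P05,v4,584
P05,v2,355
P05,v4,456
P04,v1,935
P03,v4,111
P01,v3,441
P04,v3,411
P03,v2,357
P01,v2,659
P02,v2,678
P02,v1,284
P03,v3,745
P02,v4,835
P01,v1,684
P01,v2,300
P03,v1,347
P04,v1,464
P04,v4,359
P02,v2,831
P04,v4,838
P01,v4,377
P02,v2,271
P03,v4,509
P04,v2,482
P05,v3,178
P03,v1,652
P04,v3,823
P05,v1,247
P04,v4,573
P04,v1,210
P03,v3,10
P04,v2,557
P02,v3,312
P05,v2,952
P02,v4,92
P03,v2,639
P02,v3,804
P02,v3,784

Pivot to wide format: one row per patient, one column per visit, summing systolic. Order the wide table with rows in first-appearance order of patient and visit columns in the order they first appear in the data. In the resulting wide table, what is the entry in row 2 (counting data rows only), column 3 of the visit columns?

With rows in first-appearance order of patient, row 2 is patient=P02. visit columns in first-appearance order: v4, v1, v2, v3; column 3 is v2.
Long rows with patient=P02, visit=v2: 678 + 831 + 271 = 1780.

1780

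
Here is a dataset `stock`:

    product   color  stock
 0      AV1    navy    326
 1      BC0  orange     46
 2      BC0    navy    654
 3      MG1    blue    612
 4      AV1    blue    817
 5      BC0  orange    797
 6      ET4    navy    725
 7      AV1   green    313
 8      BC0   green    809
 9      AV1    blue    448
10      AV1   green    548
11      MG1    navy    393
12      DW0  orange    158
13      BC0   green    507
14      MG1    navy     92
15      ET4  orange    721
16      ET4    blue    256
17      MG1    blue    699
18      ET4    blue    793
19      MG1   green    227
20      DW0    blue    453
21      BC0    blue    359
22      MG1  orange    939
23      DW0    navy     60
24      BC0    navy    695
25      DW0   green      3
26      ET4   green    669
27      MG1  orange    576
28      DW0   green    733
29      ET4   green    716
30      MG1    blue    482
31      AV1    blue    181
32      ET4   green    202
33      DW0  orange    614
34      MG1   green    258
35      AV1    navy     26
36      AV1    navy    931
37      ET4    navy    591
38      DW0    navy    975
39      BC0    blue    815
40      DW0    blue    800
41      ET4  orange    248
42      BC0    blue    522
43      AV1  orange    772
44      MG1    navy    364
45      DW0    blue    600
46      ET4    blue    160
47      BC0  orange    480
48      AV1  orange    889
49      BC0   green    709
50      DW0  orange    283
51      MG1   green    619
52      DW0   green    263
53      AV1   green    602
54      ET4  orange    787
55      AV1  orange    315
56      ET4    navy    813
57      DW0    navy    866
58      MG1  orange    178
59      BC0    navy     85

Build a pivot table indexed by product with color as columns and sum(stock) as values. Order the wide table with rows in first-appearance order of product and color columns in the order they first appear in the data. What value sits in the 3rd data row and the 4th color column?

With rows in first-appearance order of product, row 3 is product=MG1. color columns in first-appearance order: navy, orange, blue, green; column 4 is green.
Long rows with product=MG1, color=green: 227 + 258 + 619 = 1104.

1104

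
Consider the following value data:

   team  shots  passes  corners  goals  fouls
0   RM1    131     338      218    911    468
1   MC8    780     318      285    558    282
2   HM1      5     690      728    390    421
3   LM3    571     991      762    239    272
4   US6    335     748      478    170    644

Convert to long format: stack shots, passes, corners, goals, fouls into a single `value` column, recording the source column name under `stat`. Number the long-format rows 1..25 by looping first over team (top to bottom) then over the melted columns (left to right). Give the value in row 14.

390

25 rows total (5 × 5). Row 14: index ⌊(14-1)/5⌋ = 2 into team → HM1; (14-1) mod 5 = 3 into the melted columns → goals.
So row 14 is (HM1, goals, 390); value = 390.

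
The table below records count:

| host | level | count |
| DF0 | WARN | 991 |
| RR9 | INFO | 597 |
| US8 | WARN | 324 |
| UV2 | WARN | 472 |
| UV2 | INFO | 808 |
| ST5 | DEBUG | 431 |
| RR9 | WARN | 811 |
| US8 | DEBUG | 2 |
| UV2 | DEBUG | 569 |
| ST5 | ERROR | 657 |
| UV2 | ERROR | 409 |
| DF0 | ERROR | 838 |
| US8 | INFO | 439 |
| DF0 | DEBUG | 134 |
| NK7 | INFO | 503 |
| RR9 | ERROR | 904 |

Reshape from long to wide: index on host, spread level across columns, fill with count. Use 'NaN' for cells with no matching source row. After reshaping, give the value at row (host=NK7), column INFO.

503

The long row with host=NK7, level=INFO has count=503.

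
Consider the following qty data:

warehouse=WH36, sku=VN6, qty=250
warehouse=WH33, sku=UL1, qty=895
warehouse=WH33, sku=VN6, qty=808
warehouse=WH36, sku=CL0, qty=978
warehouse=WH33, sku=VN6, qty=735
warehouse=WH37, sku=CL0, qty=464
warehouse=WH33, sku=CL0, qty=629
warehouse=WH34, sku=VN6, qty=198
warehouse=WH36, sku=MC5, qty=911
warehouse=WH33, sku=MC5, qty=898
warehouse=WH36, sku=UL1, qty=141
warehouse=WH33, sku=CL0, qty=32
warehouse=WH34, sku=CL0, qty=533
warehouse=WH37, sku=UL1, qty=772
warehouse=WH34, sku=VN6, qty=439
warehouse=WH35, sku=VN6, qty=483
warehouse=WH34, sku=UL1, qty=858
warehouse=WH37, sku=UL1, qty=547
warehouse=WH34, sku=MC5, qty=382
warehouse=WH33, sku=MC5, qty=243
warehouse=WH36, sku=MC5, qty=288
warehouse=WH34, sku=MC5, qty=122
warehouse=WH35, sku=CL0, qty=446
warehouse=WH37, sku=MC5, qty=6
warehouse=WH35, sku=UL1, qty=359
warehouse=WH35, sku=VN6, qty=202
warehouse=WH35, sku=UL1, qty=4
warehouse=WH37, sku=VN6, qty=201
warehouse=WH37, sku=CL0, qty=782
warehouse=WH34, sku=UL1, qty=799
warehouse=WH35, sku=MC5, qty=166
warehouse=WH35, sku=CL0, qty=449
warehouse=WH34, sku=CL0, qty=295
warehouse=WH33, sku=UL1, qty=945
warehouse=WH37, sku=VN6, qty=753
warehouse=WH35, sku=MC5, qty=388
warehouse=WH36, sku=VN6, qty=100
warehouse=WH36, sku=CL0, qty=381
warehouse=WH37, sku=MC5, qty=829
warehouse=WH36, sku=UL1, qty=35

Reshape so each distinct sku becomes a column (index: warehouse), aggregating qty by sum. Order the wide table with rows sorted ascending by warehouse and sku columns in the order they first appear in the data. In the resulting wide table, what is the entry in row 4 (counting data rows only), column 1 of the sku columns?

350

With rows sorted ascending by warehouse, row 4 is warehouse=WH36. sku columns in first-appearance order: VN6, UL1, CL0, MC5; column 1 is VN6.
Long rows with warehouse=WH36, sku=VN6: 250 + 100 = 350.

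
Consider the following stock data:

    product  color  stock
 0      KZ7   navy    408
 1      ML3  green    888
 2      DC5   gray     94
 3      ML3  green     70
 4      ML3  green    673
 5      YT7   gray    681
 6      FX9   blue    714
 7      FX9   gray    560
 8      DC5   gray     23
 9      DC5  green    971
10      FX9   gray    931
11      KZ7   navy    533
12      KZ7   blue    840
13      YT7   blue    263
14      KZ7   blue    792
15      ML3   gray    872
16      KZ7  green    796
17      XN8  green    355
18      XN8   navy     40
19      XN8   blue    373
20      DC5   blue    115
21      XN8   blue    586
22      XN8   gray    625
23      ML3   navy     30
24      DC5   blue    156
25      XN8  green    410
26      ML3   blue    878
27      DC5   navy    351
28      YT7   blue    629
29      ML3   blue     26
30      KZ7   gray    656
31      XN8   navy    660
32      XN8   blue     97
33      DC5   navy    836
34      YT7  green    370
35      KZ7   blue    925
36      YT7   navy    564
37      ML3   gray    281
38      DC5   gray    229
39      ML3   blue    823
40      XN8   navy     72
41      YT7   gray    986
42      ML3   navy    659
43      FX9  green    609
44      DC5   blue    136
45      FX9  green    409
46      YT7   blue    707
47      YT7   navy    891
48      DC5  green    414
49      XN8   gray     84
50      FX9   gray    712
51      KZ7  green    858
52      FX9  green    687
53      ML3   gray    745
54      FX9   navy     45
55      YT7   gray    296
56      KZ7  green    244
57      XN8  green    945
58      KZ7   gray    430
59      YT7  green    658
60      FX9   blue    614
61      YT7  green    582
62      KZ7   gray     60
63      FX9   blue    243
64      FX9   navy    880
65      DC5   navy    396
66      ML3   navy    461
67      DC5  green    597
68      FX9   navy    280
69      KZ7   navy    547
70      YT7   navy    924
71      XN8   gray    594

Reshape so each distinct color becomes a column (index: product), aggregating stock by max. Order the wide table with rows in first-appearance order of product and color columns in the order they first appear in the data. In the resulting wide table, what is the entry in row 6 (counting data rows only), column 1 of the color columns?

With rows in first-appearance order of product, row 6 is product=XN8. color columns in first-appearance order: navy, green, gray, blue; column 1 is navy.
Long rows with product=XN8, color=navy: max(40, 660, 72) = 660.

660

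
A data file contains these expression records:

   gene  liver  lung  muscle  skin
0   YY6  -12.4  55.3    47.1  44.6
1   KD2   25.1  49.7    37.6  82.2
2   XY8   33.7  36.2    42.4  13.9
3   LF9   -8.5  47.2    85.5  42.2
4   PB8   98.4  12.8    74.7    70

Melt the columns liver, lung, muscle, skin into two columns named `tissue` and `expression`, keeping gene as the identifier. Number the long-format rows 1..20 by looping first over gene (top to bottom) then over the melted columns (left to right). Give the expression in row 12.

13.9

20 rows total (5 × 4). Row 12: index ⌊(12-1)/4⌋ = 2 into gene → XY8; (12-1) mod 4 = 3 into the melted columns → skin.
So row 12 is (XY8, skin, 13.9); expression = 13.9.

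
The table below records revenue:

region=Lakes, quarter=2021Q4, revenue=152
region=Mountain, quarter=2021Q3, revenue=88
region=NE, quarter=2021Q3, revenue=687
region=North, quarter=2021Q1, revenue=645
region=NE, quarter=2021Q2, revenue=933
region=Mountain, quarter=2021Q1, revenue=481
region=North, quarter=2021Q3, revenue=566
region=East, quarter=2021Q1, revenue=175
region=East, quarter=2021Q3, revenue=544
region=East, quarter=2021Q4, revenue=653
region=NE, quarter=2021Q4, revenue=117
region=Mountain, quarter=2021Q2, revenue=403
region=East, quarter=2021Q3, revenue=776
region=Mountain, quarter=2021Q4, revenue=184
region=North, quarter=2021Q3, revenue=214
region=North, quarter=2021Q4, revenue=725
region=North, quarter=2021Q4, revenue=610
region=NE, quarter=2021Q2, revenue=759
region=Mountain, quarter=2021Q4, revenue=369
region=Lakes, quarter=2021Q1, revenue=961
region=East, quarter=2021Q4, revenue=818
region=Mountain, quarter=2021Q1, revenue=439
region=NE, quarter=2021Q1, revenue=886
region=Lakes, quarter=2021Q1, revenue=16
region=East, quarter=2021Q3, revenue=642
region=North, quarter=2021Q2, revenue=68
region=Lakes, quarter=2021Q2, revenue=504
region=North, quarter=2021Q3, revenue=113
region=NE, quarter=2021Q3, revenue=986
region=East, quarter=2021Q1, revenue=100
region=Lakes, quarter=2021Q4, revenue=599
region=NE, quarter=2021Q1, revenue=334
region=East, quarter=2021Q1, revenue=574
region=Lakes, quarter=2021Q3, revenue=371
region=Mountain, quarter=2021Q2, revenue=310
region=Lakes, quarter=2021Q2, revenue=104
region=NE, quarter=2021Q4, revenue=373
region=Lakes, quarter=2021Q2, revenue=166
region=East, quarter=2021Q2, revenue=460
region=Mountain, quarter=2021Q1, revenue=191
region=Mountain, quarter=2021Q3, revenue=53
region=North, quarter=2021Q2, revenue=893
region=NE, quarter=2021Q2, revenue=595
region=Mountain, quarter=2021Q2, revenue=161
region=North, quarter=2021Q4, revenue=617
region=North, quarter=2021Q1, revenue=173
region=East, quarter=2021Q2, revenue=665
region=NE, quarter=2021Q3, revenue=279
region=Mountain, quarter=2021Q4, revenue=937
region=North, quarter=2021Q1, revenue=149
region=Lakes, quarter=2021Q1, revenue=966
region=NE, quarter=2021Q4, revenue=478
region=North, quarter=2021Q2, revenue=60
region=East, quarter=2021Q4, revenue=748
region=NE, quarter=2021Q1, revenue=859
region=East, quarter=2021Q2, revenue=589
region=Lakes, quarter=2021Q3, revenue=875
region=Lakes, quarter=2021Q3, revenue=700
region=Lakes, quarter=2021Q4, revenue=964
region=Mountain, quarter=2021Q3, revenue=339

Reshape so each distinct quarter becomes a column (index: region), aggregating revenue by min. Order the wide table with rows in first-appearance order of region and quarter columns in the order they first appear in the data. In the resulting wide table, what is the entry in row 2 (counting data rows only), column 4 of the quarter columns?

With rows in first-appearance order of region, row 2 is region=Mountain. quarter columns in first-appearance order: 2021Q4, 2021Q3, 2021Q1, 2021Q2; column 4 is 2021Q2.
Long rows with region=Mountain, quarter=2021Q2: min(403, 310, 161) = 161.

161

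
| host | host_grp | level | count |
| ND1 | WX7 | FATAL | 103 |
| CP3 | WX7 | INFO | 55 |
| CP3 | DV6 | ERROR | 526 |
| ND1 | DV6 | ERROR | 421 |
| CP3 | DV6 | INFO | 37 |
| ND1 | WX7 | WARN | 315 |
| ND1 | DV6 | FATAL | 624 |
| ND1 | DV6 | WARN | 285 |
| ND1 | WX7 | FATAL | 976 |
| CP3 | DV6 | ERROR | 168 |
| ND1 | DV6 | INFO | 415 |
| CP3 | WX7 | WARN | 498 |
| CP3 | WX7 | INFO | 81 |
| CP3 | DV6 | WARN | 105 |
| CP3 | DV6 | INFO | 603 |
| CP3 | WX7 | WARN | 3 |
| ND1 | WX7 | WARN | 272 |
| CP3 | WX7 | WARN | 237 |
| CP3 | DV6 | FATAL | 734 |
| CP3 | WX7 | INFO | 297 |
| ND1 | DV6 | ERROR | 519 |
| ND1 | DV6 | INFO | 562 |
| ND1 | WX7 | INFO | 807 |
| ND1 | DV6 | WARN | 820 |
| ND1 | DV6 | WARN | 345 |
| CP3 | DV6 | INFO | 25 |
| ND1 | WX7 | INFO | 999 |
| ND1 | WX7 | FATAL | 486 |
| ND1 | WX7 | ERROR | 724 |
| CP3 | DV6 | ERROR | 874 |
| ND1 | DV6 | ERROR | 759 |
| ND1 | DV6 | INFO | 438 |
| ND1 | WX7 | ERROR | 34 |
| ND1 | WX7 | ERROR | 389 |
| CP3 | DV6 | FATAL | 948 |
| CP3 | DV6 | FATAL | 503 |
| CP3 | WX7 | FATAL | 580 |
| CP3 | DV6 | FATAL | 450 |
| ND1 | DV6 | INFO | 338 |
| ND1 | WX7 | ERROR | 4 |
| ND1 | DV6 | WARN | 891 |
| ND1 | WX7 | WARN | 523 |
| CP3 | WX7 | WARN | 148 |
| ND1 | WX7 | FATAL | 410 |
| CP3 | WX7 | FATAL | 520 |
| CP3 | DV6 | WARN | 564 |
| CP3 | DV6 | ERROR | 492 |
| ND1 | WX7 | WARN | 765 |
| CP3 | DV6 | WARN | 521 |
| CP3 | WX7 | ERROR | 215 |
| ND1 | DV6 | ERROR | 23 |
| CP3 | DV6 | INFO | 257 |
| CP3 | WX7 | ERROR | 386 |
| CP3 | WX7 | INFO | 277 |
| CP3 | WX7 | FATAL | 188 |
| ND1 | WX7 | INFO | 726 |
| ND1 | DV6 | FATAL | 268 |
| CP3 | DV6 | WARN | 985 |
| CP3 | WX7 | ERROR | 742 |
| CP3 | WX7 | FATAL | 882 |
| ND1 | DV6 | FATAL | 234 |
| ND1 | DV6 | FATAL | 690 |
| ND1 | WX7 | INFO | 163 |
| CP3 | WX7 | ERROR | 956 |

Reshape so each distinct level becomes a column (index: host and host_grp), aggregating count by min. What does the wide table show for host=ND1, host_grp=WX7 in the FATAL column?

Rows with host=ND1, host_grp=WX7 and level=FATAL: count values are 103, 976, 486, 410.
min(103, 976, 486, 410) = 103.

103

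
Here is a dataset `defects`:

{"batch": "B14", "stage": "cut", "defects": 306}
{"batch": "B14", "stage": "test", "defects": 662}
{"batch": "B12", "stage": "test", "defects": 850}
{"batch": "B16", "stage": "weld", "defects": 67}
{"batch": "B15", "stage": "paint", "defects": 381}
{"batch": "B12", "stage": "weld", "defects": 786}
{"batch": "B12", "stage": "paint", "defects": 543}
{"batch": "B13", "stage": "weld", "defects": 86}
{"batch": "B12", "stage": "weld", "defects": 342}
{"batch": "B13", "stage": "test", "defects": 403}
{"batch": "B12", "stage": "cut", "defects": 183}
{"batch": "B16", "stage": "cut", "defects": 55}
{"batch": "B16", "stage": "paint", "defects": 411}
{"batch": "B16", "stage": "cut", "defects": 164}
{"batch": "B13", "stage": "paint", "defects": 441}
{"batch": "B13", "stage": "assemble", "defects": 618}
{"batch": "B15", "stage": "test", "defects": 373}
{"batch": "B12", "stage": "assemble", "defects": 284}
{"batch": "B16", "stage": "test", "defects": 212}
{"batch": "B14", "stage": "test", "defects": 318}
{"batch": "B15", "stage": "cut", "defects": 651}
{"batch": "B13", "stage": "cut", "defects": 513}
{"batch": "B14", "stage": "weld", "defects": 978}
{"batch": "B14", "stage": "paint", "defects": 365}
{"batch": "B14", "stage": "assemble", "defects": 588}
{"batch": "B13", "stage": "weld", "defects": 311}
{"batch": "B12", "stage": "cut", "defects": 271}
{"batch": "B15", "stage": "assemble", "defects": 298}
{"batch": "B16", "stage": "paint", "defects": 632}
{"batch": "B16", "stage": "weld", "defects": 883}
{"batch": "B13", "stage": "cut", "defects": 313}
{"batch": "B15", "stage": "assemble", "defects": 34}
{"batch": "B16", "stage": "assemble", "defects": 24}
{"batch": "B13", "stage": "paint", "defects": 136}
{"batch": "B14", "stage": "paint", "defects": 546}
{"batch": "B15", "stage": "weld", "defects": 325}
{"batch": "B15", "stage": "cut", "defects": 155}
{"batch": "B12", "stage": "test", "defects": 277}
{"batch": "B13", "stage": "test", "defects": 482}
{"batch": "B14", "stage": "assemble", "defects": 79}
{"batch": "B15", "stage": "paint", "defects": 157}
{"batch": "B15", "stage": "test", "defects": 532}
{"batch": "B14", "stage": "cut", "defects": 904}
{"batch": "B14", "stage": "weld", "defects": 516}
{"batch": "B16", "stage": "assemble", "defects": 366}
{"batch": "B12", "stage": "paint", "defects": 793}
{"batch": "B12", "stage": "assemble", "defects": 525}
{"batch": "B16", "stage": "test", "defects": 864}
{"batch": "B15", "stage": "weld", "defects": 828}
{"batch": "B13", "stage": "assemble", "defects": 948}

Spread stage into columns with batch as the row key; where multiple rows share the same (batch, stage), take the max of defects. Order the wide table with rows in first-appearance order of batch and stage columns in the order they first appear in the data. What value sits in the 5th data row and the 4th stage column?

With rows in first-appearance order of batch, row 5 is batch=B13. stage columns in first-appearance order: cut, test, weld, paint, assemble; column 4 is paint.
Long rows with batch=B13, stage=paint: max(441, 136) = 441.

441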